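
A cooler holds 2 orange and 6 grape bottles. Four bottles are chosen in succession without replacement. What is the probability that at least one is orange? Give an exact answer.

P(no orange) = 6/8 × 5/7 × 4/6 × 3/5 = 360/1680 = 3/14.
P(at least one) = 1 − 3/14 = 11/14.

11/14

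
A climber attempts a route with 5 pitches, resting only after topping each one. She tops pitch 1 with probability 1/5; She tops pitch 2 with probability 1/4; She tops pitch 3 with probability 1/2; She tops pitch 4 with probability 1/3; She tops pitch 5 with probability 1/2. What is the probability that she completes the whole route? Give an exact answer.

Multiplying along the chain,
P = 1/5 × 1/4 × 1/2 × 1/3 × 1/2 = 1/240.

1/240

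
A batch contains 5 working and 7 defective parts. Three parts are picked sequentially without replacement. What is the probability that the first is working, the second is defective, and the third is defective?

Multiply the probability of each draw given the previous ones:
P = 5/12 × 7/11 × 6/10 = 210/1320 = 7/44.

7/44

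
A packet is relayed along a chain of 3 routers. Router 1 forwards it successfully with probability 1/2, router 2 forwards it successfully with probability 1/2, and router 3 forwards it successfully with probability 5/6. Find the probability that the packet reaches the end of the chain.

5/24

Multiplying along the chain,
P = 1/2 × 1/2 × 5/6 = 5/24.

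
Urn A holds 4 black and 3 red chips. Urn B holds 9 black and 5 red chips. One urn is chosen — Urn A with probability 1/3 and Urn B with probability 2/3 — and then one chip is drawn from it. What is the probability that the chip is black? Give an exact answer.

From Urn A: P(black) = 4/7.
From Urn B: P(black) = 9/14.
Total probability = (1/3)(4/7) + (2/3)(9/14) = 13/21.

13/21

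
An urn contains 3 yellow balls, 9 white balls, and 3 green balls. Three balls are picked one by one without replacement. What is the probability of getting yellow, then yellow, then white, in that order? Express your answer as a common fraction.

9/455

Each draw changes the counts, so multiply the conditional probabilities along the sequence:
P = 3/15 × 2/14 × 9/13 = 54/2730 = 9/455.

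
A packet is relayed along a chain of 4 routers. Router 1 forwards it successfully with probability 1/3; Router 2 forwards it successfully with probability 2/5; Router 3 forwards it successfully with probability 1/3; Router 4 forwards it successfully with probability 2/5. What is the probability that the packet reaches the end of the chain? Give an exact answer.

Each stage is reached only if all earlier stages succeed, so
P = 1/3 × 2/5 × 1/3 × 2/5 = 4/225.

4/225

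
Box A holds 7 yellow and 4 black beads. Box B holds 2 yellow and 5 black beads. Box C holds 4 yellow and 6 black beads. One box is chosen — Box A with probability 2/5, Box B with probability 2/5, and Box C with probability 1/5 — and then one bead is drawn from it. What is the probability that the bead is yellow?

864/1925

From Box A: P(yellow) = 7/11.
From Box B: P(yellow) = 2/7.
From Box C: P(yellow) = 4/10.
Total probability = (2/5)(7/11) + (2/5)(2/7) + (1/5)(4/10) = 864/1925.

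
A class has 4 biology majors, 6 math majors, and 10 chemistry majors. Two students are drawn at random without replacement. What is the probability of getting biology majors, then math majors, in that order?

Multiply the probability of each draw given the previous ones:
P = 4/20 × 6/19 = 24/380 = 6/95.

6/95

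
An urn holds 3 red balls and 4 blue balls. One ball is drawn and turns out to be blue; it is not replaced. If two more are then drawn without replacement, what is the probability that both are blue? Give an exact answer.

After the first draw, 3 of the remaining 6 balls are blue.
P = 3/6 × 2/5 = 6/30 = 1/5.

1/5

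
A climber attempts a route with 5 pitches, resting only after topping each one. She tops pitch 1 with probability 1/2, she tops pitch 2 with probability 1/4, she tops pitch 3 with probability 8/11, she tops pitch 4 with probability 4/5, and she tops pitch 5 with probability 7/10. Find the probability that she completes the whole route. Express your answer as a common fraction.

The events are sequential, so multiply the conditional probabilities:
P = 1/2 × 1/4 × 8/11 × 4/5 × 7/10 = 224/4400 = 14/275.

14/275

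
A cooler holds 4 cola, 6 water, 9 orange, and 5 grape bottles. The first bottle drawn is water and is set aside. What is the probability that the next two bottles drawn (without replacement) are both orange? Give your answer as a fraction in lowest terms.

After the first draw, 9 of the remaining 23 bottles are orange.
P = 9/23 × 8/22 = 72/506 = 36/253.

36/253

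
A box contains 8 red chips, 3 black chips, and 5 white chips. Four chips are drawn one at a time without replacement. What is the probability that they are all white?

1/364

P = 5/16 × 4/15 × 3/14 × 2/13 = 120/43680 = 1/364.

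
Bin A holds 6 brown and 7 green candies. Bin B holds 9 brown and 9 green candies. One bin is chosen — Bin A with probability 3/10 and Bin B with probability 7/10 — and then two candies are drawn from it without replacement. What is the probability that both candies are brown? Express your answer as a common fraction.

From Bin A: P(both brown) = (6/13)(5/12) = 5/26.
From Bin B: P(both brown) = (9/18)(8/17) = 4/17.
Total probability = (3/10)(5/26) + (7/10)(4/17) = 983/4420.

983/4420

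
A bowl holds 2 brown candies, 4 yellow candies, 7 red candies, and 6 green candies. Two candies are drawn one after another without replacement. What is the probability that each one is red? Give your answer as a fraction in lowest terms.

P(all red) = 7/19 × 6/18 = 42/342 = 7/57.

7/57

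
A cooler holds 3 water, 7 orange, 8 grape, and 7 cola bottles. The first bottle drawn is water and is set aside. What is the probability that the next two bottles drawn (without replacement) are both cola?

With the first bottle removed, 7 cola remain out of 24.
P = 7/24 × 6/23 = 42/552 = 7/92.

7/92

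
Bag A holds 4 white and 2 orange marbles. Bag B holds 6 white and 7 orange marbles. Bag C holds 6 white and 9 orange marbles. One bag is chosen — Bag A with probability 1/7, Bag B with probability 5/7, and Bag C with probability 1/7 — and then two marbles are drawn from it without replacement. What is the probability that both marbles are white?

From Bag A: P(both white) = (4/6)(3/5) = 2/5.
From Bag B: P(both white) = (6/13)(5/12) = 5/26.
From Bag C: P(both white) = (6/15)(5/14) = 1/7.
Total probability = (1/7)(2/5) + (5/7)(5/26) + (1/7)(1/7) = 1369/6370.

1369/6370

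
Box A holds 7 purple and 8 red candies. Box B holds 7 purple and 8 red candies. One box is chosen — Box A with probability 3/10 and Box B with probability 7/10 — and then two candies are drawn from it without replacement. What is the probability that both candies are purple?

From Box A: P(both purple) = (7/15)(6/14) = 1/5.
From Box B: P(both purple) = (7/15)(6/14) = 1/5.
Total probability = (3/10)(1/5) + (7/10)(1/5) = 1/5.

1/5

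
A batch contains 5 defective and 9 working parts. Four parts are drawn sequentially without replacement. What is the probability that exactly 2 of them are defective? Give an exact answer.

360/1001

One ordering (defective drawn first) has probability 5/14 × 4/13 × 9/12 × 8/11 = 1440/24024 = 60/1001.
There are C(4,2) = 6 such orderings, each equally likely, so P = 6 × 60/1001 = 360/1001.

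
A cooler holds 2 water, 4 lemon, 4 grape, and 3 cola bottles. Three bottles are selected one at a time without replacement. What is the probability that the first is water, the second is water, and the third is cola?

1/286

Multiply the probability of each draw given the previous ones:
P = 2/13 × 1/12 × 3/11 = 6/1716 = 1/286.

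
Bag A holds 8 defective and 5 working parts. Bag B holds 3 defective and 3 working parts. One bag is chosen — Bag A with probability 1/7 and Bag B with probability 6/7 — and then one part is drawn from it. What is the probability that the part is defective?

47/91

From Bag A: P(defective) = 8/13.
From Bag B: P(defective) = 3/6.
Total probability = (1/7)(8/13) + (6/7)(3/6) = 47/91.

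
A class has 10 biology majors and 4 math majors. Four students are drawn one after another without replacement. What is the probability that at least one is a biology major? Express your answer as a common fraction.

1000/1001

P(no biology majors) = 4/14 × 3/13 × 2/12 × 1/11 = 24/24024 = 1/1001.
P(at least one) = 1 − 1/1001 = 1000/1001.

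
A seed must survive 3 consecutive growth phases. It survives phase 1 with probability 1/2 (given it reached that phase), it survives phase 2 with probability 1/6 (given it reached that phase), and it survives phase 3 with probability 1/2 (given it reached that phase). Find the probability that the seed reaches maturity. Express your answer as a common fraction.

1/24

Multiplying along the chain,
P = 1/2 × 1/6 × 1/2 = 1/24.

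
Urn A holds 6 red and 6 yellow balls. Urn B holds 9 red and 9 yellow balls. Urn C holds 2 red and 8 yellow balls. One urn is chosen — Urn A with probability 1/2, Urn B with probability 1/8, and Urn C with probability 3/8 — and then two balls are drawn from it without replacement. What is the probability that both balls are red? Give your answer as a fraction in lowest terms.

From Urn A: P(both red) = (6/12)(5/11) = 5/22.
From Urn B: P(both red) = (9/18)(8/17) = 4/17.
From Urn C: P(both red) = (2/10)(1/9) = 1/45.
Total probability = (1/2)(5/22) + (1/8)(4/17) + (3/8)(1/45) = 3397/22440.

3397/22440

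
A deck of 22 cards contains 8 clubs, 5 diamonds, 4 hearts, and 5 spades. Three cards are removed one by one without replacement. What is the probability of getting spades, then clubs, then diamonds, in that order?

5/231

Each draw changes the counts, so multiply the conditional probabilities along the sequence:
P = 5/22 × 8/21 × 5/20 = 200/9240 = 5/231.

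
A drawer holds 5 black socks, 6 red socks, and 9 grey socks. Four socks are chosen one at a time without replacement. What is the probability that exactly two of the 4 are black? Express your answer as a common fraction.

One ordering (black drawn first) has probability 5/20 × 4/19 × 15/18 × 14/17 = 4200/116280 = 35/969.
There are C(4,2) = 6 such orderings, each equally likely, so P = 6 × 35/969 = 70/323.

70/323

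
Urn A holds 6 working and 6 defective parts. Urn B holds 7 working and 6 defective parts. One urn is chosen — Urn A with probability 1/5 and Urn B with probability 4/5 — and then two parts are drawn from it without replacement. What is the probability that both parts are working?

373/1430

From Urn A: P(both working) = (6/12)(5/11) = 5/22.
From Urn B: P(both working) = (7/13)(6/12) = 7/26.
Total probability = (1/5)(5/22) + (4/5)(7/26) = 373/1430.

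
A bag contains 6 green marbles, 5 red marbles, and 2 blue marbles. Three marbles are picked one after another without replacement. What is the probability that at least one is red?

P(no red) = 8/13 × 7/12 × 6/11 = 336/1716 = 28/143.
P(at least one) = 1 − 28/143 = 115/143.

115/143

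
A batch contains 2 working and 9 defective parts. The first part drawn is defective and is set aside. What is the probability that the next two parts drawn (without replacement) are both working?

1/45

After the first draw, 2 of the remaining 10 parts are working.
P = 2/10 × 1/9 = 2/90 = 1/45.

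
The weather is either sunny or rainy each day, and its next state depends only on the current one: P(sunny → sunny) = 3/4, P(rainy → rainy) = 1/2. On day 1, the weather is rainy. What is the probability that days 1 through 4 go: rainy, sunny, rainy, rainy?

Day 1 is given. For each transition, use the conditional probability from the current state:
P(sunny | rainy) = 1/2; P(rainy | sunny) = 1/4; P(rainy | rainy) = 1/2.
P = 1/2 × 1/4 × 1/2 = 1/16.

1/16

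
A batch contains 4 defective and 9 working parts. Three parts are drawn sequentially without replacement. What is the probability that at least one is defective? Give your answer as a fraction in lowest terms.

P(no defective) = 9/13 × 8/12 × 7/11 = 504/1716 = 42/143.
P(at least one) = 1 − 42/143 = 101/143.

101/143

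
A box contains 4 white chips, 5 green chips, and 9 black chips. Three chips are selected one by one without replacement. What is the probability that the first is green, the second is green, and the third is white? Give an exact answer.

Each draw changes the counts, so multiply the conditional probabilities along the sequence:
P = 5/18 × 4/17 × 4/16 = 80/4896 = 5/306.

5/306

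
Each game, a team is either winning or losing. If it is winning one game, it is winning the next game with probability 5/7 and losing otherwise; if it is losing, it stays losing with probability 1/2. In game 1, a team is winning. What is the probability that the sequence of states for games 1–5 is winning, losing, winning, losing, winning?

1/49

Game 1 is given. For each transition, use the conditional probability from the current state:
P(losing | winning) = 2/7; P(winning | losing) = 1/2; P(losing | winning) = 2/7; P(winning | losing) = 1/2.
P = 2/7 × 1/2 × 2/7 × 1/2 = 4/196 = 1/49.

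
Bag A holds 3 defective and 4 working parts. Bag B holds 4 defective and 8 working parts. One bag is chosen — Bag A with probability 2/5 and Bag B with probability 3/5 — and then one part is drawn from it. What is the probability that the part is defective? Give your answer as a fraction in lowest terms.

13/35

From Bag A: P(defective) = 3/7.
From Bag B: P(defective) = 4/12.
Total probability = (2/5)(3/7) + (3/5)(4/12) = 13/35.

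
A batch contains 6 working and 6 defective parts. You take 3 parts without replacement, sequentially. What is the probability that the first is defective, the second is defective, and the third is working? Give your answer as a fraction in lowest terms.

3/22

Each draw changes the counts, so multiply the conditional probabilities along the sequence:
P = 6/12 × 5/11 × 6/10 = 180/1320 = 3/22.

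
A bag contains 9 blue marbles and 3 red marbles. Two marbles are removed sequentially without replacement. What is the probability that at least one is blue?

21/22

P(no blue) = 3/12 × 2/11 = 6/132 = 1/22.
P(at least one) = 1 − 1/22 = 21/22.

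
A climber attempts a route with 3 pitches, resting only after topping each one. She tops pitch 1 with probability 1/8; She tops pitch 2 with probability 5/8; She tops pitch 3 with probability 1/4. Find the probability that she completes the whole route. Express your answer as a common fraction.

5/256

The events are sequential, so multiply the conditional probabilities:
P = 1/8 × 5/8 × 1/4 = 5/256.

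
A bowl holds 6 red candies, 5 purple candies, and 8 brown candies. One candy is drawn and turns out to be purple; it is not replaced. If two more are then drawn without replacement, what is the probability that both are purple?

2/51

With the first candy removed, 4 purple remain out of 18.
P = 4/18 × 3/17 = 12/306 = 2/51.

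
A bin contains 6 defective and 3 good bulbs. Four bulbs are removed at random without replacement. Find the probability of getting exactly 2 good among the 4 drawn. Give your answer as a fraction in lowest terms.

5/14

One ordering (good drawn first) has probability 3/9 × 2/8 × 6/7 × 5/6 = 180/3024 = 5/84.
There are C(4,2) = 6 such orderings, each equally likely, so P = 6 × 5/84 = 5/14.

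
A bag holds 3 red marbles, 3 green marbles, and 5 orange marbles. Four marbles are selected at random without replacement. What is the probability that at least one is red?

P(no red) = 8/11 × 7/10 × 6/9 × 5/8 = 1680/7920 = 7/33.
P(at least one) = 1 − 7/33 = 26/33.

26/33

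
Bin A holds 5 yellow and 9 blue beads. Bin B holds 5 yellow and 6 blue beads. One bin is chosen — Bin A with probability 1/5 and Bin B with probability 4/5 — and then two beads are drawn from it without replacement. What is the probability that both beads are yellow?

838/5005

From Bin A: P(both yellow) = (5/14)(4/13) = 10/91.
From Bin B: P(both yellow) = (5/11)(4/10) = 2/11.
Total probability = (1/5)(10/91) + (4/5)(2/11) = 838/5005.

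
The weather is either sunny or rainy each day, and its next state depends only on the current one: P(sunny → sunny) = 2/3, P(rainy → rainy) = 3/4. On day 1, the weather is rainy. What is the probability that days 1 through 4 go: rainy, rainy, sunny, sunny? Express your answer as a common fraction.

Day 1 is given. For each transition, use the conditional probability from the current state:
P(rainy | rainy) = 3/4; P(sunny | rainy) = 1/4; P(sunny | sunny) = 2/3.
P = 3/4 × 1/4 × 2/3 = 6/48 = 1/8.

1/8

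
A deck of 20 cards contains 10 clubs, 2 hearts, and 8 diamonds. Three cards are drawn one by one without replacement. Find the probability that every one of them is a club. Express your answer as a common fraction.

P = 10/20 × 9/19 × 8/18 = 720/6840 = 2/19.

2/19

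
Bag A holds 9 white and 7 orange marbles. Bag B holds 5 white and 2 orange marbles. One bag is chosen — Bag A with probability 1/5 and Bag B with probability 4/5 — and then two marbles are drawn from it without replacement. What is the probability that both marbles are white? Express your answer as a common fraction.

463/1050

From Bag A: P(both white) = (9/16)(8/15) = 3/10.
From Bag B: P(both white) = (5/7)(4/6) = 10/21.
Total probability = (1/5)(3/10) + (4/5)(10/21) = 463/1050.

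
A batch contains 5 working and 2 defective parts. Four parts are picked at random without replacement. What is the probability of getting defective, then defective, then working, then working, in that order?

1/21

Multiply the probability of each draw given the previous ones:
P = 2/7 × 1/6 × 5/5 × 4/4 = 40/840 = 1/21.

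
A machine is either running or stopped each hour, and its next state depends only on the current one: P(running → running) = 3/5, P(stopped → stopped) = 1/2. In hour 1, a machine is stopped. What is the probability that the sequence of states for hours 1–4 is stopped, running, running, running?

9/50

Hour 1 is given. For each transition, use the conditional probability from the current state:
P(running | stopped) = 1/2; P(running | running) = 3/5; P(running | running) = 3/5.
P = 1/2 × 3/5 × 3/5 = 9/50.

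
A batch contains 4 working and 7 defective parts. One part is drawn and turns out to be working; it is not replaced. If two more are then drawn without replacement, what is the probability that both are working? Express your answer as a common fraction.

1/15

After the first draw, 3 of the remaining 10 parts are working.
P = 3/10 × 2/9 = 6/90 = 1/15.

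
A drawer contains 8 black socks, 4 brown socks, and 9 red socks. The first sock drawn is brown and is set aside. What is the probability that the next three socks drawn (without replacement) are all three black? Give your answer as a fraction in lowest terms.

14/285

With the first sock removed, 8 black remain out of 20.
P = 8/20 × 7/19 × 6/18 = 336/6840 = 14/285.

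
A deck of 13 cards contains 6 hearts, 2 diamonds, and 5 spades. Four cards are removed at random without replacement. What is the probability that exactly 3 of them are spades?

One ordering (spades drawn first) has probability 5/13 × 4/12 × 3/11 × 8/10 = 480/17160 = 4/143.
There are C(4,3) = 4 such orderings, each equally likely, so P = 4 × 4/143 = 16/143.

16/143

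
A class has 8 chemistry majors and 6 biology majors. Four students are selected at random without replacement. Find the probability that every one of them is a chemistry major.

10/143

P(all chemistry majors) = 8/14 × 7/13 × 6/12 × 5/11 = 1680/24024 = 10/143.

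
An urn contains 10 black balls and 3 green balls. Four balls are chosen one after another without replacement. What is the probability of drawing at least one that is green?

P(no green) = 10/13 × 9/12 × 8/11 × 7/10 = 5040/17160 = 42/143.
P(at least one) = 1 − 42/143 = 101/143.

101/143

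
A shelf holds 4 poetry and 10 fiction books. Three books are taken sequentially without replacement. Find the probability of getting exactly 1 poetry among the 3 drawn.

45/91

One ordering (poetry drawn first) has probability 4/14 × 10/13 × 9/12 = 360/2184 = 15/91.
There are C(3,1) = 3 such orderings, each equally likely, so P = 3 × 15/91 = 45/91.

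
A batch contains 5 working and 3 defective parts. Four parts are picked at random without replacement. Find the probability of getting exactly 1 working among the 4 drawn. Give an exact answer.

1/14

One ordering (working drawn first) has probability 5/8 × 3/7 × 2/6 × 1/5 = 30/1680 = 1/56.
There are C(4,1) = 4 such orderings, each equally likely, so P = 4 × 1/56 = 1/14.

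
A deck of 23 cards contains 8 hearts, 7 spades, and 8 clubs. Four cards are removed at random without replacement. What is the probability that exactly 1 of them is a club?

104/253

One ordering (a club drawn first) has probability 8/23 × 15/22 × 14/21 × 13/20 = 21840/212520 = 26/253.
There are C(4,1) = 4 such orderings, each equally likely, so P = 4 × 26/253 = 104/253.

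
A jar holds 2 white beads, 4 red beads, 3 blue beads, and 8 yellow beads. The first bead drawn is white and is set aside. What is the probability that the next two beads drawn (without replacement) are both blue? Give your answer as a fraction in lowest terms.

1/40

After the first draw, 3 of the remaining 16 beads are blue.
P = 3/16 × 2/15 = 6/240 = 1/40.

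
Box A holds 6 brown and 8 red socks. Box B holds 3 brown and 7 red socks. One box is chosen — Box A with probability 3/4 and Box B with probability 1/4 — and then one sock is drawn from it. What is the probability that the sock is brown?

From Box A: P(brown) = 6/14.
From Box B: P(brown) = 3/10.
Total probability = (3/4)(6/14) + (1/4)(3/10) = 111/280.

111/280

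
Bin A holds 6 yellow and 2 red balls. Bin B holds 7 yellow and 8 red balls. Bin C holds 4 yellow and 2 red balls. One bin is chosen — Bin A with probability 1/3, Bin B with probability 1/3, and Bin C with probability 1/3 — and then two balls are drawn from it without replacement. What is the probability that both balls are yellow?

53/140

From Bin A: P(both yellow) = (6/8)(5/7) = 15/28.
From Bin B: P(both yellow) = (7/15)(6/14) = 1/5.
From Bin C: P(both yellow) = (4/6)(3/5) = 2/5.
Total probability = (1/3)(15/28) + (1/3)(1/5) + (1/3)(2/5) = 53/140.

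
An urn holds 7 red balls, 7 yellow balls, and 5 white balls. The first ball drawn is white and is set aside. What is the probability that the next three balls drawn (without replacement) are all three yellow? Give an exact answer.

35/816

After the first draw, 7 of the remaining 18 balls are yellow.
P = 7/18 × 6/17 × 5/16 = 210/4896 = 35/816.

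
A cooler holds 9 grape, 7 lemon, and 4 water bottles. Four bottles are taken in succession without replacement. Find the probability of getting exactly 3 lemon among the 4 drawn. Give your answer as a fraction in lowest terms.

One ordering (lemon drawn first) has probability 7/20 × 6/19 × 5/18 × 13/17 = 2730/116280 = 91/3876.
There are C(4,3) = 4 such orderings, each equally likely, so P = 4 × 91/3876 = 91/969.

91/969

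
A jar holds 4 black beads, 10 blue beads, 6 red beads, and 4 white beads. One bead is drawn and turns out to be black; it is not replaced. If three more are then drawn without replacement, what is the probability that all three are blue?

After the first draw, 10 of the remaining 23 beads are blue.
P = 10/23 × 9/22 × 8/21 = 720/10626 = 120/1771.

120/1771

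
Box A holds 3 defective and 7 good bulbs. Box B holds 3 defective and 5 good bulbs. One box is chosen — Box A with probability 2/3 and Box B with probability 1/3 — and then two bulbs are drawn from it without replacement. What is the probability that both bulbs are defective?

101/1260

From Box A: P(both defective) = (3/10)(2/9) = 1/15.
From Box B: P(both defective) = (3/8)(2/7) = 3/28.
Total probability = (2/3)(1/15) + (1/3)(3/28) = 101/1260.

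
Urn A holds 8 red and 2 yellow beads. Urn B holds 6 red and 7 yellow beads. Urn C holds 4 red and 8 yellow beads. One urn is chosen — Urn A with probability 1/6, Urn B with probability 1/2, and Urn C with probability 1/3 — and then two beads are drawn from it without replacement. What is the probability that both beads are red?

From Urn A: P(both red) = (8/10)(7/9) = 28/45.
From Urn B: P(both red) = (6/13)(5/12) = 5/26.
From Urn C: P(both red) = (4/12)(3/11) = 1/11.
Total probability = (1/6)(28/45) + (1/2)(5/26) + (1/3)(1/11) = 17773/77220.

17773/77220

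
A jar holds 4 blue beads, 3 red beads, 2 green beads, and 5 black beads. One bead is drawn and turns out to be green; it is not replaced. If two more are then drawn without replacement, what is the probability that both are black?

After the first draw, 5 of the remaining 13 beads are black.
P = 5/13 × 4/12 = 20/156 = 5/39.

5/39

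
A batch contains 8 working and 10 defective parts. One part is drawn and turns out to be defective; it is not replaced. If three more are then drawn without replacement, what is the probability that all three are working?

After the first draw, 8 of the remaining 17 parts are working.
P = 8/17 × 7/16 × 6/15 = 336/4080 = 7/85.

7/85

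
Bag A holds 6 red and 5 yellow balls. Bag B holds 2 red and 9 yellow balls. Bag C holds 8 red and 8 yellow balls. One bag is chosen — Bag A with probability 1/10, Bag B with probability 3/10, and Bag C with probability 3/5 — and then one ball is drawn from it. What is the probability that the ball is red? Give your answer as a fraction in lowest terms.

From Bag A: P(red) = 6/11.
From Bag B: P(red) = 2/11.
From Bag C: P(red) = 8/16.
Total probability = (1/10)(6/11) + (3/10)(2/11) + (3/5)(8/16) = 9/22.

9/22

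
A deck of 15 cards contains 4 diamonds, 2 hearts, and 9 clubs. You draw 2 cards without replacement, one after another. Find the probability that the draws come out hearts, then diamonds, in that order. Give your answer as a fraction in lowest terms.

Each draw changes the counts, so multiply the conditional probabilities along the sequence:
P = 2/15 × 4/14 = 8/210 = 4/105.

4/105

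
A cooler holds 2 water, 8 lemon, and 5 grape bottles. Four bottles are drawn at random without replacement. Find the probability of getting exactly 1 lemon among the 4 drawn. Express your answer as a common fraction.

One ordering (lemon drawn first) has probability 8/15 × 7/14 × 6/13 × 5/12 = 1680/32760 = 2/39.
There are C(4,1) = 4 such orderings, each equally likely, so P = 4 × 2/39 = 8/39.

8/39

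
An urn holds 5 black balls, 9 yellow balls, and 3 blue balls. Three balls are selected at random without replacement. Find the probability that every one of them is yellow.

21/170

P = 9/17 × 8/16 × 7/15 = 504/4080 = 21/170.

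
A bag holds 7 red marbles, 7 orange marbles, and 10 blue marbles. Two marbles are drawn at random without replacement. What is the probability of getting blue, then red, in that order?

35/276

Each draw changes the counts, so multiply the conditional probabilities along the sequence:
P = 10/24 × 7/23 = 70/552 = 35/276.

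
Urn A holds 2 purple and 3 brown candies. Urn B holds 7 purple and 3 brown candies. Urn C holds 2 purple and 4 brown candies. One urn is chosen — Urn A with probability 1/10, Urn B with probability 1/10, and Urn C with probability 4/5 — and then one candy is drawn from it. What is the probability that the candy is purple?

From Urn A: P(purple) = 2/5.
From Urn B: P(purple) = 7/10.
From Urn C: P(purple) = 2/6.
Total probability = (1/10)(2/5) + (1/10)(7/10) + (4/5)(2/6) = 113/300.

113/300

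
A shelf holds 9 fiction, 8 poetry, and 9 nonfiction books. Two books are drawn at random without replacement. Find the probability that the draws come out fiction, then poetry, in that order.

Each draw changes the counts, so multiply the conditional probabilities along the sequence:
P = 9/26 × 8/25 = 72/650 = 36/325.

36/325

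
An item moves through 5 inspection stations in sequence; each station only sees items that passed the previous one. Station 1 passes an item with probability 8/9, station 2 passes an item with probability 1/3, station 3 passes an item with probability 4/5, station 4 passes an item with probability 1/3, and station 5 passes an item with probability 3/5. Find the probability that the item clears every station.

Multiplying along the chain,
P = 8/9 × 1/3 × 4/5 × 1/3 × 3/5 = 96/2025 = 32/675.

32/675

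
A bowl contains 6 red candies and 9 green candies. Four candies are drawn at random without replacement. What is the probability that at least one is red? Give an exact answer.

P(no red) = 9/15 × 8/14 × 7/13 × 6/12 = 3024/32760 = 6/65.
P(at least one) = 1 − 6/65 = 59/65.

59/65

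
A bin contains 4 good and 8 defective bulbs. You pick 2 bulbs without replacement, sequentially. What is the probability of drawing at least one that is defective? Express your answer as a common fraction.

P(no defective) = 4/12 × 3/11 = 12/132 = 1/11.
P(at least one) = 1 − 1/11 = 10/11.

10/11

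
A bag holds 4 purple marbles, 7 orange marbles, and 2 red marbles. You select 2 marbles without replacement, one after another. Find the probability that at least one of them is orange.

21/26

P(no orange) = 6/13 × 5/12 = 30/156 = 5/26.
P(at least one) = 1 − 5/26 = 21/26.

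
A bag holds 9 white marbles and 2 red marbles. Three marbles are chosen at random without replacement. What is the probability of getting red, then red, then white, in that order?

Multiply the probability of each draw given the previous ones:
P = 2/11 × 1/10 × 9/9 = 18/990 = 1/55.

1/55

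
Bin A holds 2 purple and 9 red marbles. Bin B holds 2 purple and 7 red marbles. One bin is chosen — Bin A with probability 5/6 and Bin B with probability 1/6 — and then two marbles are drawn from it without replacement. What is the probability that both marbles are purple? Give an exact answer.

47/2376

From Bin A: P(both purple) = (2/11)(1/10) = 1/55.
From Bin B: P(both purple) = (2/9)(1/8) = 1/36.
Total probability = (5/6)(1/55) + (1/6)(1/36) = 47/2376.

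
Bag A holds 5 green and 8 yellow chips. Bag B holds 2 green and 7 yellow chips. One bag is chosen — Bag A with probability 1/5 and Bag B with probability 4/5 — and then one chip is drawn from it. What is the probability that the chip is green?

149/585

From Bag A: P(green) = 5/13.
From Bag B: P(green) = 2/9.
Total probability = (1/5)(5/13) + (4/5)(2/9) = 149/585.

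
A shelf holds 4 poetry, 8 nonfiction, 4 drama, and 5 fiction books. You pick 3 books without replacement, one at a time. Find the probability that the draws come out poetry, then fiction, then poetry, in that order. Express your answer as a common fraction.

1/133

Each draw changes the counts, so multiply the conditional probabilities along the sequence:
P = 4/21 × 5/20 × 3/19 = 60/7980 = 1/133.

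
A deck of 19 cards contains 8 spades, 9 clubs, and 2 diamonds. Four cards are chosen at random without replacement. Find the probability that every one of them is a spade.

P(all spades) = 8/19 × 7/18 × 6/17 × 5/16 = 1680/93024 = 35/1938.

35/1938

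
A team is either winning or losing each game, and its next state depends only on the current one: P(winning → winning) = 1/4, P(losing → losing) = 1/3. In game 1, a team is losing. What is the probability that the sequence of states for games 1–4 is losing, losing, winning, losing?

Game 1 is given. For each transition, use the conditional probability from the current state:
P(losing | losing) = 1/3; P(winning | losing) = 2/3; P(losing | winning) = 3/4.
P = 1/3 × 2/3 × 3/4 = 6/36 = 1/6.

1/6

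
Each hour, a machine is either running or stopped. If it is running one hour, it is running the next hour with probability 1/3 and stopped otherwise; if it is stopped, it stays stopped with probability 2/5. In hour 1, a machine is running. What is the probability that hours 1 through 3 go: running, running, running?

Hour 1 is given. For each transition, use the conditional probability from the current state:
P(running | running) = 1/3; P(running | running) = 1/3.
P = 1/3 × 1/3 = 1/9.

1/9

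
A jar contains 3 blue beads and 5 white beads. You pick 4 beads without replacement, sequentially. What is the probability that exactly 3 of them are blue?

1/14

One ordering (blue drawn first) has probability 3/8 × 2/7 × 1/6 × 5/5 = 30/1680 = 1/56.
There are C(4,3) = 4 such orderings, each equally likely, so P = 4 × 1/56 = 1/14.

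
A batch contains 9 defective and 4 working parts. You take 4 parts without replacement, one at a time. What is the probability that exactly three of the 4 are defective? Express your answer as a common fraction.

One ordering (defective drawn first) has probability 9/13 × 8/12 × 7/11 × 4/10 = 2016/17160 = 84/715.
There are C(4,3) = 4 such orderings, each equally likely, so P = 4 × 84/715 = 336/715.

336/715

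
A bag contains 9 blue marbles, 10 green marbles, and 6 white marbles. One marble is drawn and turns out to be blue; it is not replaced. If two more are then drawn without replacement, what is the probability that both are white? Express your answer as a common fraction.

5/92

After the first draw, 6 of the remaining 24 marbles are white.
P = 6/24 × 5/23 = 30/552 = 5/92.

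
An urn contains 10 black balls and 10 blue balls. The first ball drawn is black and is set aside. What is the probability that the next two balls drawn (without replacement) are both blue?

5/19

After the first draw, 10 of the remaining 19 balls are blue.
P = 10/19 × 9/18 = 90/342 = 5/19.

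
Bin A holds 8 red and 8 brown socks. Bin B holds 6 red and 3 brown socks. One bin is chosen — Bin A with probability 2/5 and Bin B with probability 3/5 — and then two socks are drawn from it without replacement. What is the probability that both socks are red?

From Bin A: P(both red) = (8/16)(7/15) = 7/30.
From Bin B: P(both red) = (6/9)(5/8) = 5/12.
Total probability = (2/5)(7/30) + (3/5)(5/12) = 103/300.

103/300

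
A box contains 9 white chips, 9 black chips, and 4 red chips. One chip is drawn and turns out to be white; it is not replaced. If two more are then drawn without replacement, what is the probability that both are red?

1/35

With the first chip removed, 4 red remain out of 21.
P = 4/21 × 3/20 = 12/420 = 1/35.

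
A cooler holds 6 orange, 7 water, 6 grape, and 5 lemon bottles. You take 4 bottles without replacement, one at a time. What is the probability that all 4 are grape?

P(all grape) = 6/24 × 5/23 × 4/22 × 3/21 = 360/255024 = 5/3542.

5/3542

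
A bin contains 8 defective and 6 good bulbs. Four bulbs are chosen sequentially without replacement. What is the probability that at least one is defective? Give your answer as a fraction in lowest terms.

P(no defective) = 6/14 × 5/13 × 4/12 × 3/11 = 360/24024 = 15/1001.
P(at least one) = 1 − 15/1001 = 986/1001.

986/1001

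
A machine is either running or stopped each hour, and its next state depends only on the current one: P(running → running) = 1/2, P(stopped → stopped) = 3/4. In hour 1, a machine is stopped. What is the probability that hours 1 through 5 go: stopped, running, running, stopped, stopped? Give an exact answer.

Hour 1 is given. For each transition, use the conditional probability from the current state:
P(running | stopped) = 1/4; P(running | running) = 1/2; P(stopped | running) = 1/2; P(stopped | stopped) = 3/4.
P = 1/4 × 1/2 × 1/2 × 3/4 = 3/64.

3/64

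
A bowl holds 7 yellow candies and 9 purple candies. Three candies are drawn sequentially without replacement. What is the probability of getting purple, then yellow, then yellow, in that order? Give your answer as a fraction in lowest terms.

9/80

Chain rule:
P = 9/16 × 7/15 × 6/14 = 378/3360 = 9/80.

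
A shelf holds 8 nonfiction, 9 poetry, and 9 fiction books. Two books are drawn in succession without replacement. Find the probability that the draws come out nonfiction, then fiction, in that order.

36/325

Multiply the probability of each draw given the previous ones:
P = 8/26 × 9/25 = 72/650 = 36/325.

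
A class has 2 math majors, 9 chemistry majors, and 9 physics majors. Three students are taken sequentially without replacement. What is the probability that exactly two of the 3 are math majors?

3/190

One ordering (math majors drawn first) has probability 2/20 × 1/19 × 18/18 = 36/6840 = 1/190.
There are C(3,2) = 3 such orderings, each equally likely, so P = 3 × 1/190 = 3/190.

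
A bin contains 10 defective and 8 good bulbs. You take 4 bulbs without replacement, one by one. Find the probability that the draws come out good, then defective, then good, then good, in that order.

Multiply the probability of each draw given the previous ones:
P = 8/18 × 10/17 × 7/16 × 6/15 = 3360/73440 = 7/153.

7/153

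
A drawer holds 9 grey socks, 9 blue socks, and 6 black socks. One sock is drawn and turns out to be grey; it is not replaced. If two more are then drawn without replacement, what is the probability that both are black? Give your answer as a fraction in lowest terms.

15/253

After the first draw, 6 of the remaining 23 socks are black.
P = 6/23 × 5/22 = 30/506 = 15/253.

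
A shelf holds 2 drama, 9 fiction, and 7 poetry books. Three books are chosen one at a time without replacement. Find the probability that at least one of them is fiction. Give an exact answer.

61/68

P(no fiction) = 9/18 × 8/17 × 7/16 = 504/4896 = 7/68.
P(at least one) = 1 − 7/68 = 61/68.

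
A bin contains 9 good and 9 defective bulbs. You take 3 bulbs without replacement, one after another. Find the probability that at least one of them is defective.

P(no defective) = 9/18 × 8/17 × 7/16 = 504/4896 = 7/68.
P(at least one) = 1 − 7/68 = 61/68.

61/68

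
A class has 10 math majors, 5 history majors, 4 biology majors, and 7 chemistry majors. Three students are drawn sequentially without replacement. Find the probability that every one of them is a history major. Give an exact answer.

P(all history majors) = 5/26 × 4/25 × 3/24 = 60/15600 = 1/260.

1/260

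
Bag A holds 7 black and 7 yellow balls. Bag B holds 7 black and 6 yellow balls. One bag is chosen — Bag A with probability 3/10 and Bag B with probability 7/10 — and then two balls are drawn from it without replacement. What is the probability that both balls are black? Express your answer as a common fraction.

From Bag A: P(both black) = (7/14)(6/13) = 3/13.
From Bag B: P(both black) = (7/13)(6/12) = 7/26.
Total probability = (3/10)(3/13) + (7/10)(7/26) = 67/260.

67/260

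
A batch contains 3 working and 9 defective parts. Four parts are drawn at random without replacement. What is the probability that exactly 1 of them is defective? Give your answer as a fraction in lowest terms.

One ordering (defective drawn first) has probability 9/12 × 3/11 × 2/10 × 1/9 = 54/11880 = 1/220.
There are C(4,1) = 4 such orderings, each equally likely, so P = 4 × 1/220 = 1/55.

1/55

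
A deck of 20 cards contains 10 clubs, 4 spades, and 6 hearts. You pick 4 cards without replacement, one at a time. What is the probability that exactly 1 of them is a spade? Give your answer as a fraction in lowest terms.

448/969

One ordering (a spade drawn first) has probability 4/20 × 16/19 × 15/18 × 14/17 = 13440/116280 = 112/969.
There are C(4,1) = 4 such orderings, each equally likely, so P = 4 × 112/969 = 448/969.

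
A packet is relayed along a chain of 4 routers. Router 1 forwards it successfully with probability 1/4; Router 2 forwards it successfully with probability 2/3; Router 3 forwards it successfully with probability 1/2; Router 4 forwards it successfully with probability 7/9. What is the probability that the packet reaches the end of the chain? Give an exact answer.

Each stage is reached only if all earlier stages succeed, so
P = 1/4 × 2/3 × 1/2 × 7/9 = 14/216 = 7/108.

7/108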